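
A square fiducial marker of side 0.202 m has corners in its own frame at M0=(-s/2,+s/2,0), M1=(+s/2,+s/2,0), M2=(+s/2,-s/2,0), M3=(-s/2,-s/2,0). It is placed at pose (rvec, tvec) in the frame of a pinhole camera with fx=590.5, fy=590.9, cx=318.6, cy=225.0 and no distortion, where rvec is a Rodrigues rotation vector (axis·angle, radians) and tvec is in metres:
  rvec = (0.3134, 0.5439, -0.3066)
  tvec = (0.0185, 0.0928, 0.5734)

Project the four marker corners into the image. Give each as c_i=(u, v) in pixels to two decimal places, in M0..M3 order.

c0=(294.22, 411.20) c1=(469.04, 404.98) c2=(394.42, 202.27) c3=(221.05, 245.78)

Intrinsics K: fx=590.5, fy=590.9, cx=318.6, cy=225.0
Marker side s = 0.202 m; corners in marker frame (Z=0):
  M0 = (-0.1010, +0.1010, 0)
  M1 = (+0.1010, +0.1010, 0)
  M2 = (+0.1010, -0.1010, 0)
  M3 = (-0.1010, -0.1010, 0)
rvec = (0.3134, 0.5439, -0.3066), |rvec| = θ = 0.69861 rad = 40.027°
Rodrigues: sinθ=0.64315, 1−cosθ=0.23426; R = I + sinθ·[k]× + (1−cosθ)·[k]×²:
    [+0.81288 +0.36408 +0.45460]
    [-0.20044 +0.90773 -0.36857]
    [-0.54685 +0.20848 +0.81086]
t = (0.0185, 0.0928, 0.5734) m
M0: Pc = R·M0+t = (-0.02683, +0.20473, +0.64969); u = 590.5·(-0.02683)/0.64969 + 318.6 = 294.2151, v = 590.9·(+0.20473)/0.64969 + 225.0 = 411.2010
M1: Pc = R·M1+t = (+0.13737, +0.16424, +0.53922); u = 590.5·(+0.13737)/0.53922 + 318.6 = 469.0364, v = 590.9·(+0.16424)/0.53922 + 225.0 = 404.9755
M2: Pc = R·M2+t = (+0.06383, -0.01913, +0.49711); u = 590.5·(+0.06383)/0.49711 + 318.6 = 394.4201, v = 590.9·(-0.01913)/0.49711 + 225.0 = 202.2656
M3: Pc = R·M3+t = (-0.10037, +0.02136, +0.60758); u = 590.5·(-0.10037)/0.60758 + 318.6 = 221.0474, v = 590.9·(+0.02136)/0.60758 + 225.0 = 245.7773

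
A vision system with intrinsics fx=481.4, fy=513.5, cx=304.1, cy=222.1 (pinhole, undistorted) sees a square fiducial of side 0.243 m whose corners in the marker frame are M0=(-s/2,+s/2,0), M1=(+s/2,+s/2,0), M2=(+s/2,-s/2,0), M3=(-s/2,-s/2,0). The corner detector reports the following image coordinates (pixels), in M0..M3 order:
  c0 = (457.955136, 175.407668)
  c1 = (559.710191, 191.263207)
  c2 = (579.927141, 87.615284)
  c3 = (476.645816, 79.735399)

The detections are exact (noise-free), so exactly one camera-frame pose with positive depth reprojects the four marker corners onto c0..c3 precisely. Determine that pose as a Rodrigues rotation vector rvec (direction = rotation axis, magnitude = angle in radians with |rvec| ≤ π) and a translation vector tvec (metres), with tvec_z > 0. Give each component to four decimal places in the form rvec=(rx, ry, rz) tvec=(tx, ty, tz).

rvec=(-0.0443, 0.4143, 0.2026) tvec=(0.5415, -0.2123, 1.2273)

Intrinsics K: fx=481.4, fy=513.5, cx=304.1, cy=222.1
Marker side s = 0.243 m; corners in marker frame (Z=0):
  M0 = (-0.1215, +0.1215, 0)
  M1 = (+0.1215, +0.1215, 0)
  M2 = (+0.1215, -0.1215, 0)
  M3 = (-0.1215, -0.1215, 0)
Detected image corners:
  c0 = (457.955136, 175.407668) px
  c1 = (559.710191, 191.263207) px
  c2 = (579.927141, 87.615284) px
  c3 = (476.645816, 79.735399) px
Planar DLT: solve 8×8 A·h = b for H (H[2,2]=1):
  H  [+251.18002 -80.55394 +516.51078]
  H  [+4.88693 +409.30715 +133.26078]
  H  [-0.32919 -0.00120 +1.00000]
B = K⁻¹H; ‖b₁‖=0.814821, ‖b₂‖=0.814821; λ = 2/(‖b₁‖+‖b₂‖) = 1.227263, sign → tz>0 ⇒ λ=+1.227263
r₁ = λ·B[:,0] = (+0.89556,+0.18642,-0.40401); r₂ = λ·B[:,1] = (-0.20443,+0.97888,-0.00147)
r₃ = r₁×r₂ = (+0.39520,+0.08391,+0.91476); SVD([r₁ r₂ r₃]) → R = UVᵀ:
  R  [+0.89556 -0.20443 +0.39520]
  R  [+0.18642 +0.97888 +0.08391]
  R  [-0.40401 -0.00147 +0.91476]
t = (+0.54151, -0.21233, +1.22726) m
tr R = 2.789194; θ = arccos((tr R − 1)/2) = 0.463267 rad = 26.543°
axis k = ((R−Rᵀ)₃₂, (R−Rᵀ)₁₃, (R−Rᵀ)₂₁) / (2 sinθ) = (-0.095536, +0.894218, +0.437318)
rvec = θ·k = (-0.044258, +0.414262, +0.202595)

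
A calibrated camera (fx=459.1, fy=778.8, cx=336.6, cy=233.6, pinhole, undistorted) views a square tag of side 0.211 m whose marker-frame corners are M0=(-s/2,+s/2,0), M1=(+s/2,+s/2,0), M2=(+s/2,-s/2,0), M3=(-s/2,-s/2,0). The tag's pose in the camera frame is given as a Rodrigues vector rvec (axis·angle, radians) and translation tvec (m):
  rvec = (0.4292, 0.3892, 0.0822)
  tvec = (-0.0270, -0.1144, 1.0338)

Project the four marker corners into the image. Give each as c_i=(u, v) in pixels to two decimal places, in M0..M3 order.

Intrinsics K: fx=459.1, fy=778.8, cx=336.6, cy=233.6
Marker side s = 0.211 m; corners in marker frame (Z=0):
  M0 = (-0.1055, +0.1055, 0)
  M1 = (+0.1055, +0.1055, 0)
  M2 = (+0.1055, -0.1055, 0)
  M3 = (-0.1055, -0.1055, 0)
rvec = (0.4292, 0.3892, 0.0822), |rvec| = θ = 0.58519 rad = 33.529°
Rodrigues: sinθ=0.55236, 1−cosθ=0.16639; R = I + sinθ·[k]× + (1−cosθ)·[k]×²:
    [+0.92312 +0.00358 +0.38451]
    [+0.15875 +0.90721 -0.38957]
    [-0.35022 +0.42066 +0.83689]
t = (-0.0270, -0.1144, 1.0338) m
M0: Pc = R·M0+t = (-0.12401, -0.03544, +1.11513); u = 459.1·(-0.12401)/1.11513 + 336.6 = 285.5444, v = 778.8·(-0.03544)/1.11513 + 233.6 = 208.8503
M1: Pc = R·M1+t = (+0.07077, -0.00194, +1.04123); u = 459.1·(+0.07077)/1.04123 + 336.6 = 367.8022, v = 778.8·(-0.00194)/1.04123 + 233.6 = 232.1483
M2: Pc = R·M2+t = (+0.07001, -0.19336, +0.95247); u = 459.1·(+0.07001)/0.95247 + 336.6 = 370.3461, v = 778.8·(-0.19336)/0.95247 + 233.6 = 75.4952
M3: Pc = R·M3+t = (-0.12477, -0.22686, +1.02637); u = 459.1·(-0.12477)/1.02637 + 336.6 = 280.7914, v = 778.8·(-0.22686)/1.02637 + 233.6 = 61.4611

c0=(285.54, 208.85) c1=(367.80, 232.15) c2=(370.35, 75.50) c3=(280.79, 61.46)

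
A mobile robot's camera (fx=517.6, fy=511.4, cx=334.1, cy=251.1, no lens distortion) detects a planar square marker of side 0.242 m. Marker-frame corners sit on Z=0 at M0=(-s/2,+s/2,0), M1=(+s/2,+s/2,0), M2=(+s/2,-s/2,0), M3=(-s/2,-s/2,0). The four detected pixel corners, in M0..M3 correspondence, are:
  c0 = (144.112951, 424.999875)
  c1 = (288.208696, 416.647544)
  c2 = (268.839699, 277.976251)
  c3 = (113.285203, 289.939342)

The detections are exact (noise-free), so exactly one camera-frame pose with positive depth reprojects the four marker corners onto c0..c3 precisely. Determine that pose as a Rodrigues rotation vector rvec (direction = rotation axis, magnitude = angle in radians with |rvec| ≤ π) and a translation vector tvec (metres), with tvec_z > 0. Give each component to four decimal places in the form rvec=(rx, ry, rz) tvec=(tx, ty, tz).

rvec=(0.2767, 0.0577, -0.0896) tvec=(-0.2066, 0.1665, 0.8180)

Intrinsics K: fx=517.6, fy=511.4, cx=334.1, cy=251.1
Marker side s = 0.242 m; corners in marker frame (Z=0):
  M0 = (-0.1210, +0.1210, 0)
  M1 = (+0.1210, +0.1210, 0)
  M2 = (+0.1210, -0.1210, 0)
  M3 = (-0.1210, -0.1210, 0)
Detected image corners:
  c0 = (144.112951, 424.999875) px
  c1 = (288.208696, 416.647544) px
  c2 = (268.839699, 277.976251) px
  c3 = (113.285203, 289.939342) px
Planar DLT: solve 8×8 A·h = b for H (H[2,2]=1):
  H  [+600.95902 +171.18559 +203.34699]
  H  [-71.45636 +681.84244 +355.17682]
  H  [-0.08451 +0.33019 +1.00000]
B = K⁻¹H; ‖b₁‖=1.222485, ‖b₂‖=1.222485; λ = 2/(‖b₁‖+‖b₂‖) = 0.818006, sign → tz>0 ⇒ λ=+0.818006
r₁ = λ·B[:,0] = (+0.99437,-0.08035,-0.06913); r₂ = λ·B[:,1] = (+0.09619,+0.95801,+0.27010)
r₃ = r₁×r₂ = (+0.04452,-0.27523,+0.96035); SVD([r₁ r₂ r₃]) → R = UVᵀ:
  R  [+0.99437 +0.09619 +0.04452]
  R  [-0.08035 +0.95801 -0.27523]
  R  [-0.06913 +0.27010 +0.96035]
t = (-0.20664, +0.16648, +0.81801) m
tr R = 2.912729; θ = arccos((tr R − 1)/2) = 0.296502 rad = 16.988°
axis k = ((R−Rᵀ)₃₂, (R−Rᵀ)₁₃, (R−Rᵀ)₂₁) / (2 sinθ) = (+0.933216, +0.194493, -0.302127)
rvec = θ·k = (+0.276701, +0.057668, -0.089581)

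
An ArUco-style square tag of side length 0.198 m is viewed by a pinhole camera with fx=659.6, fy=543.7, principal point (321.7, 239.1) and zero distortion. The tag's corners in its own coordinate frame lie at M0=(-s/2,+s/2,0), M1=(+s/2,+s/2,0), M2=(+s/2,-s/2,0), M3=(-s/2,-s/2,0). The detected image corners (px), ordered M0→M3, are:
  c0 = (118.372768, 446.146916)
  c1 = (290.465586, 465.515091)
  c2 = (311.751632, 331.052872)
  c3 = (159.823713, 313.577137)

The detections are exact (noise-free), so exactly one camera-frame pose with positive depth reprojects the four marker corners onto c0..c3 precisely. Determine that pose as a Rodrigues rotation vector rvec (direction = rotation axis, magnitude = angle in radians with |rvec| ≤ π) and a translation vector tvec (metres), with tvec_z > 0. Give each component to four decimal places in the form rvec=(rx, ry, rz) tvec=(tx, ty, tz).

Intrinsics K: fx=659.6, fy=543.7, cx=321.7, cy=239.1
Marker side s = 0.198 m; corners in marker frame (Z=0):
  M0 = (-0.0990, +0.0990, 0)
  M1 = (+0.0990, +0.0990, 0)
  M2 = (+0.0990, -0.0990, 0)
  M3 = (-0.0990, -0.0990, 0)
Detected image corners:
  c0 = (118.372768, 446.146916) px
  c1 = (290.465586, 465.515091) px
  c2 = (311.751632, 331.052872) px
  c3 = (159.823713, 313.577137) px
Planar DLT: solve 8×8 A·h = b for H (H[2,2]=1):
  H  [+818.32715 -296.08493 +221.19340]
  H  [+98.48481 +430.86273 +384.95076]
  H  [+0.01475 -0.62576 +1.00000]
B = K⁻¹H; ‖b₁‖=1.245836, ‖b₂‖=1.245836; λ = 2/(‖b₁‖+‖b₂‖) = 0.802674, sign → tz>0 ⇒ λ=+0.802674
r₁ = λ·B[:,0] = (+0.99005,+0.14019,+0.01184); r₂ = λ·B[:,1] = (-0.11534,+0.85698,-0.50228)
r₃ = r₁×r₂ = (-0.08056,+0.49592,+0.86462); SVD([r₁ r₂ r₃]) → R = UVᵀ:
  R  [+0.99005 -0.11534 -0.08056]
  R  [+0.14019 +0.85698 +0.49592]
  R  [+0.01184 -0.50228 +0.86462]
t = (-0.12231, +0.21532, +0.80267) m
tr R = 2.711653; θ = arccos((tr R − 1)/2) = 0.543650 rad = 31.149°
axis k = ((R−Rᵀ)₃₂, (R−Rᵀ)₁₃, (R−Rᵀ)₂₁) / (2 sinθ) = (-0.964891, -0.089322, +0.246994)
rvec = θ·k = (-0.524563, -0.048560, +0.134278)

rvec=(-0.5246, -0.0486, 0.1343) tvec=(-0.1223, 0.2153, 0.8027)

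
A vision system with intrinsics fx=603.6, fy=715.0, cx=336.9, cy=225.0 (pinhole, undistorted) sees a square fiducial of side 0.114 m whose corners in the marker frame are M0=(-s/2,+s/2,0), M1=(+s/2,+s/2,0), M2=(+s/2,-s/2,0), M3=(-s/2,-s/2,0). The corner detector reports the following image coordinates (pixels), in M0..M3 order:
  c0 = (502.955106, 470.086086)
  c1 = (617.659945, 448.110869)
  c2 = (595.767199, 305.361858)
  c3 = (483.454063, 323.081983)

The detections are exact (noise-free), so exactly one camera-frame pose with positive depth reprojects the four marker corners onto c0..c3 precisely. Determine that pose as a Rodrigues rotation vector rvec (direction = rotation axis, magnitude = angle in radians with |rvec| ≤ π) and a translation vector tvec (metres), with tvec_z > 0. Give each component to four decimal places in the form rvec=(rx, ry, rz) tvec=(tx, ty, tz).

rvec=(-0.1372, -0.1220, -0.1187) tvec=(0.2017, 0.1280, 0.5699)

Intrinsics K: fx=603.6, fy=715.0, cx=336.9, cy=225.0
Marker side s = 0.114 m; corners in marker frame (Z=0):
  M0 = (-0.0570, +0.0570, 0)
  M1 = (+0.0570, +0.0570, 0)
  M2 = (+0.0570, -0.0570, 0)
  M3 = (-0.0570, -0.0570, 0)
Detected image corners:
  c0 = (502.955106, 470.086086) px
  c1 = (617.659945, 448.110869) px
  c2 = (595.767199, 305.361858) px
  c3 = (483.454063, 323.081983) px
Planar DLT: solve 8×8 A·h = b for H (H[2,2]=1):
  H  [+1120.20741 +57.31009 +550.55890]
  H  [-86.22418 +1183.15995 +385.59819]
  H  [+0.22665 -0.22616 +1.00000]
B = K⁻¹H; ‖b₁‖=1.754687, ‖b₂‖=1.754687; λ = 2/(‖b₁‖+‖b₂‖) = 0.569902, sign → tz>0 ⇒ λ=+0.569902
r₁ = λ·B[:,0] = (+0.98557,-0.10937,+0.12917); r₂ = λ·B[:,1] = (+0.12605,+0.98362,-0.12889)
r₃ = r₁×r₂ = (-0.11296,+0.14331,+0.98321); SVD([r₁ r₂ r₃]) → R = UVᵀ:
  R  [+0.98557 +0.12605 -0.11296]
  R  [-0.10937 +0.98362 +0.14331]
  R  [+0.12917 -0.12889 +0.98321]
t = (+0.20173, +0.12801, +0.56990) m
tr R = 2.952398; θ = arccos((tr R − 1)/2) = 0.218613 rad = 12.526°
axis k = ((R−Rᵀ)₃₂, (R−Rᵀ)₁₃, (R−Rᵀ)₂₁) / (2 sinθ) = (-0.627541, -0.558214, -0.542761)
rvec = θ·k = (-0.137189, -0.122033, -0.118655)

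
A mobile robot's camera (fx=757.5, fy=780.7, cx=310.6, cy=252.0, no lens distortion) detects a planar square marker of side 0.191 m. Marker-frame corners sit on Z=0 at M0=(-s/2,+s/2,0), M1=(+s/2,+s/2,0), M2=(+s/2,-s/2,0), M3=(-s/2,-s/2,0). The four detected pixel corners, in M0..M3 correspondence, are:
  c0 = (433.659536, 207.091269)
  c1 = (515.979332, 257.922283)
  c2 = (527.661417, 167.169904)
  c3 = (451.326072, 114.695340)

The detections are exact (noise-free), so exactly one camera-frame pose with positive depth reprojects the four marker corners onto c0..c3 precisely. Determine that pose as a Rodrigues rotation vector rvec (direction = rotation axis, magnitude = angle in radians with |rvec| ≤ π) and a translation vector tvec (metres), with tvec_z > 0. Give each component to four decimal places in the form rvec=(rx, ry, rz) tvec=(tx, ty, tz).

Intrinsics K: fx=757.5, fy=780.7, cx=310.6, cy=252.0
Marker side s = 0.191 m; corners in marker frame (Z=0):
  M0 = (-0.0955, +0.0955, 0)
  M1 = (+0.0955, +0.0955, 0)
  M2 = (+0.0955, -0.0955, 0)
  M3 = (-0.0955, -0.0955, 0)
Detected image corners:
  c0 = (433.659536, 207.091269) px
  c1 = (515.979332, 257.922283) px
  c2 = (527.661417, 167.169904) px
  c3 = (451.326072, 114.695340) px
Planar DLT: solve 8×8 A·h = b for H (H[2,2]=1):
  H  [+553.11087 -241.25600 +483.48263]
  H  [+324.12992 +415.48583 +185.93205]
  H  [+0.28683 -0.34191 +1.00000]
B = K⁻¹H; ‖b₁‖=0.749387, ‖b₂‖=0.749387; λ = 2/(‖b₁‖+‖b₂‖) = 1.334425, sign → tz>0 ⇒ λ=+1.334425
r₁ = λ·B[:,0] = (+0.81743,+0.43048,+0.38275); r₂ = λ·B[:,1] = (-0.23792,+0.85745,-0.45626)
r₃ = r₁×r₂ = (-0.52460,+0.28190,+0.80333); SVD([r₁ r₂ r₃]) → R = UVᵀ:
  R  [+0.81743 -0.23792 -0.52460]
  R  [+0.43048 +0.85745 +0.28190]
  R  [+0.38275 -0.45626 +0.80333]
t = (+0.30455, -0.11293, +1.33442) m
tr R = 2.478207; θ = arccos((tr R − 1)/2) = 0.739058 rad = 42.345°
axis k = ((R−Rᵀ)₃₂, (R−Rᵀ)₁₃, (R−Rᵀ)₂₁) / (2 sinθ) = (-0.547925, -0.673512, +0.496145)
rvec = θ·k = (-0.404949, -0.497764, +0.366680)

rvec=(-0.4049, -0.4978, 0.3667) tvec=(0.3046, -0.1129, 1.3344)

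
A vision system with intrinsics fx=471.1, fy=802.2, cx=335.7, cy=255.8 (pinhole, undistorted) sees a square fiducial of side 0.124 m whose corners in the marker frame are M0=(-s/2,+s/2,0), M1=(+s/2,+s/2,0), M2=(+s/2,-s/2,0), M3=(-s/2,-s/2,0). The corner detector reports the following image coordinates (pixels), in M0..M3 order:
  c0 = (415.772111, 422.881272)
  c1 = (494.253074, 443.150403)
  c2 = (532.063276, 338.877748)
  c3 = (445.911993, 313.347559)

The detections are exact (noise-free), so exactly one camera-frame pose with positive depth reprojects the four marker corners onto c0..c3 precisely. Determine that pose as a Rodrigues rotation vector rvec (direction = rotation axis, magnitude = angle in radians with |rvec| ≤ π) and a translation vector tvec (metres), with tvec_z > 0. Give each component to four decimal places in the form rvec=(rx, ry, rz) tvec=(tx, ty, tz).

rvec=(0.6091, -0.0868, 0.2144) tvec=(0.1915, 0.1048, 0.6634)

Intrinsics K: fx=471.1, fy=802.2, cx=335.7, cy=255.8
Marker side s = 0.124 m; corners in marker frame (Z=0):
  M0 = (-0.0620, +0.0620, 0)
  M1 = (+0.0620, +0.0620, 0)
  M2 = (+0.0620, -0.0620, 0)
  M3 = (-0.0620, -0.0620, 0)
Detected image corners:
  c0 = (415.772111, 422.881272) px
  c1 = (494.253074, 443.150403) px
  c2 = (532.063276, 338.877748) px
  c3 = (445.911993, 313.347559) px
Planar DLT: solve 8×8 A·h = b for H (H[2,2]=1):
  H  [+764.53228 +122.50740 +471.66753]
  H  [+265.83846 +1181.02132 +382.50493]
  H  [+0.21675 +0.84092 +1.00000]
B = K⁻¹H; ‖b₁‖=1.507318, ‖b₂‖=1.507318; λ = 2/(‖b₁‖+‖b₂‖) = 0.663430, sign → tz>0 ⇒ λ=+0.663430
r₁ = λ·B[:,0] = (+0.97419,+0.17400,+0.14380); r₂ = λ·B[:,1] = (-0.22503,+0.79882,+0.55789)
r₃ = r₁×r₂ = (-0.01780,-0.57585,+0.81736); SVD([r₁ r₂ r₃]) → R = UVᵀ:
  R  [+0.97419 -0.22503 -0.01780]
  R  [+0.17400 +0.79882 -0.57585]
  R  [+0.14380 +0.55789 +0.81736]
t = (+0.19148, +0.10479, +0.66343) m
tr R = 2.590374; θ = arccos((tr R − 1)/2) = 0.651481 rad = 37.327°
axis k = ((R−Rᵀ)₃₂, (R−Rᵀ)₁₃, (R−Rᵀ)₂₁) / (2 sinθ) = (+0.934871, -0.133247, +0.329030)
rvec = θ·k = (+0.609050, -0.086808, +0.214357)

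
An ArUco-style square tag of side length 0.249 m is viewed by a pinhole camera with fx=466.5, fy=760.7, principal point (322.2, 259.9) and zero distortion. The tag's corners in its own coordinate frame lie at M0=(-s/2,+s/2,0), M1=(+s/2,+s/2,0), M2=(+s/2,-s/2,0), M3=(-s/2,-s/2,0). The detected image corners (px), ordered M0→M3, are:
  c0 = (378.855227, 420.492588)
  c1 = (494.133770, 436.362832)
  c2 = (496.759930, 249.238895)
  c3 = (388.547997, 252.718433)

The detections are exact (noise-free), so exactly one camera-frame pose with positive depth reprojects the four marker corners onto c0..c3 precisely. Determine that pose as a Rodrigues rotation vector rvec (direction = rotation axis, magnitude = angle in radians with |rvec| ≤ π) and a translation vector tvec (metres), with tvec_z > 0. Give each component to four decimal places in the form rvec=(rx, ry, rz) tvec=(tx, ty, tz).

rvec=(-0.3215, 0.4634, 0.0611) tvec=(0.2571, 0.1054, 1.0474)

Intrinsics K: fx=466.5, fy=760.7, cx=322.2, cy=259.9
Marker side s = 0.249 m; corners in marker frame (Z=0):
  M0 = (-0.1245, +0.1245, 0)
  M1 = (+0.1245, +0.1245, 0)
  M2 = (+0.1245, -0.1245, 0)
  M3 = (-0.1245, -0.1245, 0)
Detected image corners:
  c0 = (378.855227, 420.492588) px
  c1 = (494.133770, 436.362832) px
  c2 = (496.759930, 249.238895) px
  c3 = (388.547997, 252.718433) px
Planar DLT: solve 8×8 A·h = b for H (H[2,2]=1):
  H  [+260.04361 -147.50812 +436.70178]
  H  [-121.93538 +616.28212 +336.47188]
  H  [-0.42824 -0.27757 +1.00000]
B = K⁻¹H; ‖b₁‖=0.954750, ‖b₂‖=0.954750; λ = 2/(‖b₁‖+‖b₂‖) = 1.047395, sign → tz>0 ⇒ λ=+1.047395
r₁ = λ·B[:,0] = (+0.89365,-0.01465,-0.44853); r₂ = λ·B[:,1] = (-0.13039,+0.94788,-0.29073)
r₃ = r₁×r₂ = (+0.42941,+0.31829,+0.84516); SVD([r₁ r₂ r₃]) → R = UVᵀ:
  R  [+0.89365 -0.13039 +0.42941]
  R  [-0.01465 +0.94788 +0.31829]
  R  [-0.44853 -0.29073 +0.84516]
t = (+0.25708, +0.10543, +1.04739) m
tr R = 2.686684; θ = arccos((tr R − 1)/2) = 0.567324 rad = 32.505°
axis k = ((R−Rᵀ)₃₂, (R−Rᵀ)₁₃, (R−Rᵀ)₂₁) / (2 sinθ) = (-0.566663, +0.816881, +0.107692)
rvec = θ·k = (-0.321482, +0.463436, +0.061096)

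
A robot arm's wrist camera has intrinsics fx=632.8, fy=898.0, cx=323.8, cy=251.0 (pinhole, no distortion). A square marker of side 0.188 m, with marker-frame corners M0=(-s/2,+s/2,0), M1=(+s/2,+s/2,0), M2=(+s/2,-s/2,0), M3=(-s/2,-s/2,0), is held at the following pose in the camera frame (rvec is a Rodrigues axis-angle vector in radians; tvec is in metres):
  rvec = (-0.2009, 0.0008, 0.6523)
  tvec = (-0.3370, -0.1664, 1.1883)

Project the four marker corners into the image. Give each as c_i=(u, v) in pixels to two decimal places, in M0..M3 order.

Intrinsics K: fx=632.8, fy=898.0, cx=323.8, cy=251.0
Marker side s = 0.188 m; corners in marker frame (Z=0):
  M0 = (-0.0940, +0.0940, 0)
  M1 = (+0.0940, +0.0940, 0)
  M2 = (+0.0940, -0.0940, 0)
  M3 = (-0.0940, -0.0940, 0)
rvec = (-0.2009, 0.0008, 0.6523), |rvec| = θ = 0.68254 rad = 39.106°
Rodrigues: sinθ=0.63076, 1−cosθ=0.22403; R = I + sinθ·[k]× + (1−cosθ)·[k]×²:
    [+0.79538 -0.60290 -0.06228]
    [+0.60274 +0.77598 +0.18591]
    [-0.06376 -0.18541 +0.98059]
t = (-0.3370, -0.1664, 1.1883) m
M0: Pc = R·M0+t = (-0.46844, -0.15012, +1.17686); u = 632.8·(-0.46844)/1.17686 + 323.8 = 71.9207, v = 898.0·(-0.15012)/1.17686 + 251.0 = 136.4547
M1: Pc = R·M1+t = (-0.31891, -0.03680, +1.16488); u = 632.8·(-0.31891)/1.16488 + 323.8 = 150.5597, v = 898.0·(-0.03680)/1.16488 + 251.0 = 222.6307
M2: Pc = R·M2+t = (-0.20556, -0.18268, +1.19974); u = 632.8·(-0.20556)/1.19974 + 323.8 = 215.3766, v = 898.0·(-0.18268)/1.19974 + 251.0 = 114.2614
M3: Pc = R·M3+t = (-0.35509, -0.29600, +1.21172); u = 632.8·(-0.35509)/1.21172 + 323.8 = 138.3587, v = 898.0·(-0.29600)/1.21172 + 251.0 = 31.6365

c0=(71.92, 136.45) c1=(150.56, 222.63) c2=(215.38, 114.26) c3=(138.36, 31.64)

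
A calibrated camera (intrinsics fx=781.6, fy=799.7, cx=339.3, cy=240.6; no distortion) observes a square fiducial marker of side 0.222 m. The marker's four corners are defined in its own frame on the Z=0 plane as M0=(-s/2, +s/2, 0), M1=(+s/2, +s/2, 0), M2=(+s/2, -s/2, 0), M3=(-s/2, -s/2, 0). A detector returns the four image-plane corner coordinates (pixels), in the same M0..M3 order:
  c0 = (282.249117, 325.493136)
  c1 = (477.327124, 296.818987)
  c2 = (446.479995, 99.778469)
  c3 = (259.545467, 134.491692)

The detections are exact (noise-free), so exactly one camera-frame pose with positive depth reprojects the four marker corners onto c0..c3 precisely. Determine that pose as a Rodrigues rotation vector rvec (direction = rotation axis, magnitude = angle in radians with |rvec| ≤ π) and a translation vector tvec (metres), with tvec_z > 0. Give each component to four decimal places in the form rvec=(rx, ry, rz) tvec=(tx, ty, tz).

rvec=(-0.1403, 0.1616, -0.1450) tvec=(0.0286, -0.0312, 0.8922)

Intrinsics K: fx=781.6, fy=799.7, cx=339.3, cy=240.6
Marker side s = 0.222 m; corners in marker frame (Z=0):
  M0 = (-0.1110, +0.1110, 0)
  M1 = (+0.1110, +0.1110, 0)
  M2 = (+0.1110, -0.1110, 0)
  M3 = (-0.1110, -0.1110, 0)
Detected image corners:
  c0 = (282.249117, 325.493136) px
  c1 = (477.327124, 296.818987) px
  c2 = (446.479995, 99.778469) px
  c3 = (259.545467, 134.491692) px
Planar DLT: solve 8×8 A·h = b for H (H[2,2]=1):
  H  [+798.58655 +58.51732 +364.37182]
  H  [-178.93895 +837.62426 +212.62582]
  H  [-0.16774 -0.16853 +1.00000]
B = K⁻¹H; ‖b₁‖=1.120805, ‖b₂‖=1.120805; λ = 2/(‖b₁‖+‖b₂‖) = 0.892216, sign → tz>0 ⇒ λ=+0.892216
r₁ = λ·B[:,0] = (+0.97657,-0.15461,-0.14966); r₂ = λ·B[:,1] = (+0.13208,+0.97977,-0.15037)
r₃ = r₁×r₂ = (+0.16988,+0.12708,+0.97724); SVD([r₁ r₂ r₃]) → R = UVᵀ:
  R  [+0.97657 +0.13208 +0.16988]
  R  [-0.15461 +0.97977 +0.12708]
  R  [-0.14966 -0.15037 +0.97724]
t = (+0.02862, -0.03121, +0.89222) m
tr R = 2.933579; θ = arccos((tr R − 1)/2) = 0.258441 rad = 14.808°
axis k = ((R−Rᵀ)₃₂, (R−Rᵀ)₁₃, (R−Rᵀ)₂₁) / (2 sinθ) = (-0.542796, +0.625135, -0.560873)
rvec = θ·k = (-0.140281, +0.161561, -0.144953)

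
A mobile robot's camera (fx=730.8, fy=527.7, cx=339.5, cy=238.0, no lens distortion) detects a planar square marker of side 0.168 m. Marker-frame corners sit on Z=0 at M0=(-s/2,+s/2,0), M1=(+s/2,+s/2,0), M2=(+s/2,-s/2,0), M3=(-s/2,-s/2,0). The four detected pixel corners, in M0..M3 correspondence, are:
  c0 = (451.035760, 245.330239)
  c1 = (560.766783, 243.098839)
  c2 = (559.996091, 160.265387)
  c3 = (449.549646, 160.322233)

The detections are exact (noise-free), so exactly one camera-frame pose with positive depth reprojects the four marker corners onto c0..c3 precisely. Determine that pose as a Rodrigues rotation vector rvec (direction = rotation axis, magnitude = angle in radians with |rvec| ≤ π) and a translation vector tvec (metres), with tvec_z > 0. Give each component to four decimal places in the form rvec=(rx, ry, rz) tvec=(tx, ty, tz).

rvec=(0.0377, -0.1650, -0.0218) tvec=(0.2412, -0.0714, 1.0584)

Intrinsics K: fx=730.8, fy=527.7, cx=339.5, cy=238.0
Marker side s = 0.168 m; corners in marker frame (Z=0):
  M0 = (-0.0840, +0.0840, 0)
  M1 = (+0.0840, +0.0840, 0)
  M2 = (+0.0840, -0.0840, 0)
  M3 = (-0.0840, -0.0840, 0)
Detected image corners:
  c0 = (451.035760, 245.330239) px
  c1 = (560.766783, 243.098839) px
  c2 = (559.996091, 160.265387) px
  c3 = (449.549646, 160.322233) px
Planar DLT: solve 8×8 A·h = b for H (H[2,2]=1):
  H  [+733.48125 +25.43499 +506.05432]
  H  [+24.46717 +506.94684 +202.37749]
  H  [+0.15474 +0.03710 +1.00000]
B = K⁻¹H; ‖b₁‖=0.944834, ‖b₂‖=0.944834; λ = 2/(‖b₁‖+‖b₂‖) = 1.058387, sign → tz>0 ⇒ λ=+1.058387
r₁ = λ·B[:,0] = (+0.98619,-0.02479,+0.16378); r₂ = λ·B[:,1] = (+0.01860,+0.99906,+0.03926)
r₃ = r₁×r₂ = (-0.16460,-0.03567,+0.98572); SVD([r₁ r₂ r₃]) → R = UVᵀ:
  R  [+0.98619 +0.01860 -0.16460]
  R  [-0.02479 +0.99906 -0.03567]
  R  [+0.16378 +0.03926 +0.98572]
t = (+0.24121, -0.07145, +1.05839) m
tr R = 2.970957; θ = arccos((tr R − 1)/2) = 0.170628 rad = 9.776°
axis k = ((R−Rᵀ)₃₂, (R−Rᵀ)₁₃, (R−Rᵀ)₂₁) / (2 sinθ) = (+0.220658, -0.966946, -0.127769)
rvec = θ·k = (+0.037650, -0.164988, -0.021801)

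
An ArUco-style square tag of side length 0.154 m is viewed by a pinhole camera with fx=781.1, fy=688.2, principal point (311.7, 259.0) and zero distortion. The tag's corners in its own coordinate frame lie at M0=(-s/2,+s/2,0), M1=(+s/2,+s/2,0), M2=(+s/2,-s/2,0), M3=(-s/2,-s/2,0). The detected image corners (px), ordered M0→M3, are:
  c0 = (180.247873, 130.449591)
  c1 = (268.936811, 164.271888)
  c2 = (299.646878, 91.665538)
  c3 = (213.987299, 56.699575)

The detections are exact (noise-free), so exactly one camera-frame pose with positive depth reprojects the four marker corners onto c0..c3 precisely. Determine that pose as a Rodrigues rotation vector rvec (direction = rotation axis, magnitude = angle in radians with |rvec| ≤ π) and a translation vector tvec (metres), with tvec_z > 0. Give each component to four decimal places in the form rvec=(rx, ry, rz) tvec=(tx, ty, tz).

Intrinsics K: fx=781.1, fy=688.2, cx=311.7, cy=259.0
Marker side s = 0.154 m; corners in marker frame (Z=0):
  M0 = (-0.0770, +0.0770, 0)
  M1 = (+0.0770, +0.0770, 0)
  M2 = (+0.0770, -0.0770, 0)
  M3 = (-0.0770, -0.0770, 0)
Detected image corners:
  c0 = (180.247873, 130.449591) px
  c1 = (268.936811, 164.271888) px
  c2 = (299.646878, 91.665538) px
  c3 = (213.987299, 56.699575) px
Planar DLT: solve 8×8 A·h = b for H (H[2,2]=1):
  H  [+608.50685 -247.70022 +241.49703]
  H  [+242.97108 +457.37687 +110.55420]
  H  [+0.17682 -0.16029 +1.00000]
B = K⁻¹H; ‖b₁‖=0.784406, ‖b₂‖=0.784406; λ = 2/(‖b₁‖+‖b₂‖) = 1.274850, sign → tz>0 ⇒ λ=+1.274850
r₁ = λ·B[:,0] = (+0.90320,+0.36525,+0.22542); r₂ = λ·B[:,1] = (-0.32273,+0.92417,-0.20435)
r₃ = r₁×r₂ = (-0.28296,+0.11182,+0.95259); SVD([r₁ r₂ r₃]) → R = UVᵀ:
  R  [+0.90320 -0.32273 -0.28296]
  R  [+0.36525 +0.92417 +0.11182]
  R  [+0.22542 -0.20435 +0.95259]
t = (-0.11458, -0.27499, +1.27485) m
tr R = 2.779961; θ = arccos((tr R − 1)/2) = 0.473494 rad = 27.129°
axis k = ((R−Rᵀ)₃₂, (R−Rᵀ)₁₃, (R−Rᵀ)₂₁) / (2 sinθ) = (-0.346669, -0.557441, +0.754374)
rvec = θ·k = (-0.164145, -0.263945, +0.357191)

rvec=(-0.1641, -0.2639, 0.3572) tvec=(-0.1146, -0.2750, 1.2749)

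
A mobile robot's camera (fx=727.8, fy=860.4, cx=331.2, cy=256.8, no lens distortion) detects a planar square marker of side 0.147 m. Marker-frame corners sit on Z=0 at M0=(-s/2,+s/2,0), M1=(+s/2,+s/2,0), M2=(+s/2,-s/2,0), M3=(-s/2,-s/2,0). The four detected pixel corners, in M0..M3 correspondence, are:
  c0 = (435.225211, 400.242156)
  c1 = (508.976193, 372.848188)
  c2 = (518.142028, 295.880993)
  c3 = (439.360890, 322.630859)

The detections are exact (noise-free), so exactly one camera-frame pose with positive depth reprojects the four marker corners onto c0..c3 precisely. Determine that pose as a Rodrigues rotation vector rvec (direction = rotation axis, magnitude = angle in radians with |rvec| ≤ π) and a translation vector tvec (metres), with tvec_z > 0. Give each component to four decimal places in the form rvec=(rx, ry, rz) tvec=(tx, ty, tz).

Intrinsics K: fx=727.8, fy=860.4, cx=331.2, cy=256.8
Marker side s = 0.147 m; corners in marker frame (Z=0):
  M0 = (-0.0735, +0.0735, 0)
  M1 = (+0.0735, +0.0735, 0)
  M2 = (+0.0735, -0.0735, 0)
  M3 = (-0.0735, -0.0735, 0)
Detected image corners:
  c0 = (435.225211, 400.242156) px
  c1 = (508.976193, 372.848188) px
  c2 = (518.142028, 295.880993) px
  c3 = (439.360890, 322.630859) px
Planar DLT: solve 8×8 A·h = b for H (H[2,2]=1):
  H  [+623.10064 +176.93697 +475.92997]
  H  [-107.49606 +688.52854 +349.01014]
  H  [+0.22059 +0.46791 +1.00000]
B = K⁻¹H; ‖b₁‖=0.810079, ‖b₂‖=0.810079; λ = 2/(‖b₁‖+‖b₂‖) = 1.234448, sign → tz>0 ⇒ λ=+1.234448
r₁ = λ·B[:,0] = (+0.93295,-0.23550,+0.27230); r₂ = λ·B[:,1] = (+0.03725,+0.81546,+0.57761)
r₃ = r₁×r₂ = (-0.35808,-0.52874,+0.76955); SVD([r₁ r₂ r₃]) → R = UVᵀ:
  R  [+0.93295 +0.03725 -0.35808]
  R  [-0.23550 +0.81546 -0.52874]
  R  [+0.27230 +0.57761 +0.76955]
t = (+0.24548, +0.13230, +1.23445) m
tr R = 2.517962; θ = arccos((tr R − 1)/2) = 0.709050 rad = 40.626°
axis k = ((R−Rᵀ)₃₂, (R−Rᵀ)₁₃, (R−Rᵀ)₂₁) / (2 sinθ) = (+0.849585, -0.484081, -0.209454)
rvec = θ·k = (+0.602398, -0.343237, -0.148513)

rvec=(0.6024, -0.3432, -0.1485) tvec=(0.2455, 0.1323, 1.2344)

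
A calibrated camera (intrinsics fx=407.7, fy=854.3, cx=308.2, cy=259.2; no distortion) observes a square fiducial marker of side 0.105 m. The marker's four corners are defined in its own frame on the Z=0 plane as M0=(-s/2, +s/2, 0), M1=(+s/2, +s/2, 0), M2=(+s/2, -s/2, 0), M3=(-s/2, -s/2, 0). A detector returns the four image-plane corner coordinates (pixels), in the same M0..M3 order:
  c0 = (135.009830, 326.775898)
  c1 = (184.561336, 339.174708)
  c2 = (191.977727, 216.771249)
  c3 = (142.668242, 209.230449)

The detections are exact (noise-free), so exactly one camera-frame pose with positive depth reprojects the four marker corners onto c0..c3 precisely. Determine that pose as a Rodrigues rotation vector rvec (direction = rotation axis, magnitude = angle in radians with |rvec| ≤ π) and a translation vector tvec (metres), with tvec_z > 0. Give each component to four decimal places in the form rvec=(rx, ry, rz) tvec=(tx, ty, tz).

rvec=(-0.0916, 0.2802, 0.0921) tvec=(-0.2643, 0.0116, 0.7426)

Intrinsics K: fx=407.7, fy=854.3, cx=308.2, cy=259.2
Marker side s = 0.105 m; corners in marker frame (Z=0):
  M0 = (-0.0525, +0.0525, 0)
  M1 = (+0.0525, +0.0525, 0)
  M2 = (+0.0525, -0.0525, 0)
  M3 = (-0.0525, -0.0525, 0)
Detected image corners:
  c0 = (135.009830, 326.775898) px
  c1 = (184.561336, 339.174708) px
  c2 = (191.977727, 216.771249) px
  c3 = (142.668242, 209.230449) px
Planar DLT: solve 8×8 A·h = b for H (H[2,2]=1):
  H  [+409.10256 -88.83606 +163.08572]
  H  [-8.08876 +1113.73382 +272.56152]
  H  [-0.37699 -0.10412 +1.00000]
B = K⁻¹H; ‖b₁‖=1.346535, ‖b₂‖=1.346535; λ = 2/(‖b₁‖+‖b₂‖) = 0.742647, sign → tz>0 ⇒ λ=+0.742647
r₁ = λ·B[:,0] = (+0.95684,+0.07791,-0.27997); r₂ = λ·B[:,1] = (-0.10337,+0.99163,-0.07732)
r₃ = r₁×r₂ = (+0.27160,+0.10292,+0.95689); SVD([r₁ r₂ r₃]) → R = UVᵀ:
  R  [+0.95684 -0.10337 +0.27160]
  R  [+0.07791 +0.99163 +0.10292]
  R  [-0.27997 -0.07732 +0.95689]
t = (-0.26433, +0.01162, +0.74265) m
tr R = 2.905366; θ = arccos((tr R − 1)/2) = 0.308852 rad = 17.696°
axis k = ((R−Rᵀ)₃₂, (R−Rᵀ)₁₃, (R−Rᵀ)₂₁) / (2 sinθ) = (-0.296489, +0.907290, +0.298194)
rvec = θ·k = (-0.091571, +0.280218, +0.092098)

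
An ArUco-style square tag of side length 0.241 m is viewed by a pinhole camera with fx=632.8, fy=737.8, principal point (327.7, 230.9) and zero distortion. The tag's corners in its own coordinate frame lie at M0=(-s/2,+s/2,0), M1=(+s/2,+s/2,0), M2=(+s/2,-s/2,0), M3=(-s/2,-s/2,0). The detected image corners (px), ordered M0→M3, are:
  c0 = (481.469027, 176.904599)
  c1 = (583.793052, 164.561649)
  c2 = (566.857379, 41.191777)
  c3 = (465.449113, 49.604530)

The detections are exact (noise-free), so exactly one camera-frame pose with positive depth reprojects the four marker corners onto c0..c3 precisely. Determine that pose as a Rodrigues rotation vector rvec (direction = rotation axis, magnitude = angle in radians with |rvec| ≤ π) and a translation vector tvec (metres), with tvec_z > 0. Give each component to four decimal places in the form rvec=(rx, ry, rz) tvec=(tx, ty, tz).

rvec=(-0.0905, -0.1697, -0.1182) tvec=(0.4319, -0.2315, 1.3845)

Intrinsics K: fx=632.8, fy=737.8, cx=327.7, cy=230.9
Marker side s = 0.241 m; corners in marker frame (Z=0):
  M0 = (-0.1205, +0.1205, 0)
  M1 = (+0.1205, +0.1205, 0)
  M2 = (+0.1205, -0.1205, 0)
  M3 = (-0.1205, -0.1205, 0)
Detected image corners:
  c0 = (481.469027, 176.904599) px
  c1 = (583.793052, 164.561649) px
  c2 = (566.857379, 41.191777) px
  c3 = (465.449113, 49.604530) px
Planar DLT: solve 8×8 A·h = b for H (H[2,2]=1):
  H  [+488.39878 +38.20773 +525.10429]
  H  [-29.45937 +513.71674 +107.55247]
  H  [+0.12535 -0.05758 +1.00000]
B = K⁻¹H; ‖b₁‖=0.722272, ‖b₂‖=0.722272; λ = 2/(‖b₁‖+‖b₂‖) = 1.384520, sign → tz>0 ⇒ λ=+1.384520
r₁ = λ·B[:,0] = (+0.97871,-0.10959,+0.17355); r₂ = λ·B[:,1] = (+0.12488,+0.98896,-0.07972)
r₃ = r₁×r₂ = (-0.16289,+0.09969,+0.98159); SVD([r₁ r₂ r₃]) → R = UVᵀ:
  R  [+0.97871 +0.12488 -0.16289]
  R  [-0.10959 +0.98896 +0.09969]
  R  [+0.17355 -0.07972 +0.98159]
t = (+0.43191, -0.23147, +1.38452) m
tr R = 2.949267; θ = arccos((tr R − 1)/2) = 0.225718 rad = 12.933°
axis k = ((R−Rᵀ)₃₂, (R−Rᵀ)₁₃, (R−Rᵀ)₂₁) / (2 sinθ) = (-0.400818, -0.751629, -0.523830)
rvec = θ·k = (-0.090472, -0.169656, -0.118238)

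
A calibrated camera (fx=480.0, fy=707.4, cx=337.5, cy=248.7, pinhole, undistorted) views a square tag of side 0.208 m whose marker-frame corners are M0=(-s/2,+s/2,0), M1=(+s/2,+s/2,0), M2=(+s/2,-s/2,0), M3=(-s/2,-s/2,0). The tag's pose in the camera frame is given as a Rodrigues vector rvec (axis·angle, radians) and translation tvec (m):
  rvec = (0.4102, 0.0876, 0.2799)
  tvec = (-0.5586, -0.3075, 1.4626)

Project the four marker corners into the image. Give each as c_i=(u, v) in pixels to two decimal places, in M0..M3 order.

c0=(119.63, 133.38) c1=(182.48, 160.93) c2=(190.91, 64.45) c3=(124.32, 35.66)

Intrinsics K: fx=480.0, fy=707.4, cx=337.5, cy=248.7
Marker side s = 0.208 m; corners in marker frame (Z=0):
  M0 = (-0.1040, +0.1040, 0)
  M1 = (+0.1040, +0.1040, 0)
  M2 = (+0.1040, -0.1040, 0)
  M3 = (-0.1040, -0.1040, 0)
rvec = (0.4102, 0.0876, 0.2799), |rvec| = θ = 0.50426 rad = 28.892°
Rodrigues: sinθ=0.48316, 1−cosθ=0.12447; R = I + sinθ·[k]× + (1−cosθ)·[k]×²:
    [+0.95789 -0.25060 +0.14014]
    [+0.28578 +0.87929 -0.38103]
    [-0.02773 +0.40504 +0.91388]
t = (-0.5586, -0.3075, 1.4626) m
M0: Pc = R·M0+t = (-0.68428, -0.24577, +1.50761); u = 480.0·(-0.68428)/1.50761 + 337.5 = 119.6344, v = 707.4·(-0.24577)/1.50761 + 248.7 = 133.3774
M1: Pc = R·M1+t = (-0.48504, -0.18633, +1.50184); u = 480.0·(-0.48504)/1.50184 + 337.5 = 182.4769, v = 707.4·(-0.18633)/1.50184 + 248.7 = 160.9328
M2: Pc = R·M2+t = (-0.43292, -0.36923, +1.41759); u = 480.0·(-0.43292)/1.41759 + 337.5 = 190.9134, v = 707.4·(-0.36923)/1.41759 + 248.7 = 64.4511
M3: Pc = R·M3+t = (-0.63216, -0.42867, +1.42336); u = 480.0·(-0.63216)/1.42336 + 337.5 = 124.3170, v = 707.4·(-0.42867)/1.42336 + 248.7 = 35.6557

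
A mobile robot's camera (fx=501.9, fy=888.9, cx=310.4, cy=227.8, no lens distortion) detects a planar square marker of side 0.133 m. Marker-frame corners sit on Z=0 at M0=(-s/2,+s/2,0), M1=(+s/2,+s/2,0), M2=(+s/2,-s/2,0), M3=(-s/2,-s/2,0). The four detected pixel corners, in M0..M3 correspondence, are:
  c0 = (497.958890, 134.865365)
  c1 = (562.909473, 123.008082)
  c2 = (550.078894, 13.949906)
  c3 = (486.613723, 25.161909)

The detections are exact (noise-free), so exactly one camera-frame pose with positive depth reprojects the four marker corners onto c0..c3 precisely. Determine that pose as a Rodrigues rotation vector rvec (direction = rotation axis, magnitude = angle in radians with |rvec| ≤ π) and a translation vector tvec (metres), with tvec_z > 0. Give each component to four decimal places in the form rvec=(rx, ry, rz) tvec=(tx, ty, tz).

rvec=(-0.1850, -0.0164, -0.1065) tvec=(0.4358, -0.1773, 1.0222)

Intrinsics K: fx=501.9, fy=888.9, cx=310.4, cy=227.8
Marker side s = 0.133 m; corners in marker frame (Z=0):
  M0 = (-0.0665, +0.0665, 0)
  M1 = (+0.0665, +0.0665, 0)
  M2 = (+0.0665, -0.0665, 0)
  M3 = (-0.0665, -0.0665, 0)
Detected image corners:
  c0 = (497.958890, 134.865365) px
  c1 = (562.909473, 123.008082) px
  c2 = (550.078894, 13.949906) px
  c3 = (486.613723, 25.161909) px
Planar DLT: solve 8×8 A·h = b for H (H[2,2]=1):
  H  [+496.07520 -2.83639 +524.37286]
  H  [-84.80401 +809.13688 +73.58645]
  H  [+0.02551 -0.17874 +1.00000]
B = K⁻¹H; ‖b₁‖=0.978280, ‖b₂‖=0.978280; λ = 2/(‖b₁‖+‖b₂‖) = 1.022202, sign → tz>0 ⇒ λ=+1.022202
r₁ = λ·B[:,0] = (+0.99421,-0.10420,+0.02607); r₂ = λ·B[:,1] = (+0.10722,+0.97730,-0.18271)
r₃ = r₁×r₂ = (-0.00644,+0.18445,+0.98282); SVD([r₁ r₂ r₃]) → R = UVᵀ:
  R  [+0.99421 +0.10722 -0.00644]
  R  [-0.10420 +0.97730 +0.18445]
  R  [+0.02607 -0.18271 +0.98282]
t = (+0.43579, -0.17734, +1.02220) m
tr R = 2.954337; θ = arccos((tr R − 1)/2) = 0.214099 rad = 12.267°
axis k = ((R−Rᵀ)₃₂, (R−Rᵀ)₁₃, (R−Rᵀ)₂₁) / (2 sinθ) = (-0.864054, -0.076519, -0.497550)
rvec = θ·k = (-0.184993, -0.016383, -0.106525)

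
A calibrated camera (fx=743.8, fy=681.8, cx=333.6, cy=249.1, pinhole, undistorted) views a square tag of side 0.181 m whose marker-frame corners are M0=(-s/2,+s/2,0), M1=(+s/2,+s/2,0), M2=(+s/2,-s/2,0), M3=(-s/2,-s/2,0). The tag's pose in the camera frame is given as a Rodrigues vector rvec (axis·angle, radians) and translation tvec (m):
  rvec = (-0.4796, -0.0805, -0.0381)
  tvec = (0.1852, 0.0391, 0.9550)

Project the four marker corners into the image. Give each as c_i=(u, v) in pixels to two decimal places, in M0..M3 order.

c0=(415.79, 340.14) c1=(559.97, 336.23) c2=(533.79, 220.09) c3=(401.32, 221.84)

Intrinsics K: fx=743.8, fy=681.8, cx=333.6, cy=249.1
Marker side s = 0.181 m; corners in marker frame (Z=0):
  M0 = (-0.0905, +0.0905, 0)
  M1 = (+0.0905, +0.0905, 0)
  M2 = (+0.0905, -0.0905, 0)
  M3 = (-0.0905, -0.0905, 0)
rvec = (-0.4796, -0.0805, -0.0381), |rvec| = θ = 0.48780 rad = 27.949°
Rodrigues: sinθ=0.46868, 1−cosθ=0.11663; R = I + sinθ·[k]× + (1−cosθ)·[k]×²:
    [+0.99611 +0.05553 -0.06839]
    [-0.01768 +0.88654 +0.46231]
    [+0.08630 -0.45930 +0.88408]
t = (0.1852, 0.0391, 0.9550) m
M0: Pc = R·M0+t = (+0.10008, +0.12093, +0.90562); u = 743.8·(+0.10008)/0.90562 + 333.6 = 415.7949, v = 681.8·(+0.12093)/0.90562 + 249.1 = 340.1442
M1: Pc = R·M1+t = (+0.28037, +0.11773, +0.92124); u = 743.8·(+0.28037)/0.92124 + 333.6 = 559.9701, v = 681.8·(+0.11773)/0.92124 + 249.1 = 336.2318
M2: Pc = R·M2+t = (+0.27032, -0.04273, +1.00438); u = 743.8·(+0.27032)/1.00438 + 333.6 = 533.7897, v = 681.8·(-0.04273)/1.00438 + 249.1 = 220.0920
M3: Pc = R·M3+t = (+0.09003, -0.03953, +0.98876); u = 743.8·(+0.09003)/0.98876 + 333.6 = 401.3230, v = 681.8·(-0.03953)/0.98876 + 249.1 = 221.8407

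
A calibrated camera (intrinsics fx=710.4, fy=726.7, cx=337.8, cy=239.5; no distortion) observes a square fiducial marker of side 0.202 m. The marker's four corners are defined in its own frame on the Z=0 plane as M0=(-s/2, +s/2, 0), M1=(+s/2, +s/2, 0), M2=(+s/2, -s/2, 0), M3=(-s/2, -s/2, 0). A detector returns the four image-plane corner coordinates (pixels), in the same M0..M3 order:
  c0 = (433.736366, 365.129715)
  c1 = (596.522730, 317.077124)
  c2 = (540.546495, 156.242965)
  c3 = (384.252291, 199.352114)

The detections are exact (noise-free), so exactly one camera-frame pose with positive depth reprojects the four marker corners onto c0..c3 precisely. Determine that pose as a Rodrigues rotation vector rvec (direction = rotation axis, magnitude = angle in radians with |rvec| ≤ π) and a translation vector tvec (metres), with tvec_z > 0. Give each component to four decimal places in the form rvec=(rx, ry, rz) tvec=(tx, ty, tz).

rvec=(-0.2060, -0.0462, -0.2723) tvec=(0.1811, 0.0209, 0.8519)

Intrinsics K: fx=710.4, fy=726.7, cx=337.8, cy=239.5
Marker side s = 0.202 m; corners in marker frame (Z=0):
  M0 = (-0.1010, +0.1010, 0)
  M1 = (+0.1010, +0.1010, 0)
  M2 = (+0.1010, -0.1010, 0)
  M3 = (-0.1010, -0.1010, 0)
Detected image corners:
  c0 = (433.736366, 365.129715) px
  c1 = (596.522730, 317.077124) px
  c2 = (540.546495, 156.242965) px
  c3 = (384.252291, 199.352114) px
Planar DLT: solve 8×8 A·h = b for H (H[2,2]=1):
  H  [+831.32803 +148.87015 +488.84323]
  H  [-203.12342 +748.72192 +257.35816]
  H  [+0.08572 -0.22978 +1.00000]
B = K⁻¹H; ‖b₁‖=1.173779, ‖b₂‖=1.173779; λ = 2/(‖b₁‖+‖b₂‖) = 0.851949, sign → tz>0 ⇒ λ=+0.851949
r₁ = λ·B[:,0] = (+0.96225,-0.26220,+0.07303); r₂ = λ·B[:,1] = (+0.27162,+0.94228,-0.19576)
r₃ = r₁×r₂ = (-0.01749,+0.20821,+0.97793); SVD([r₁ r₂ r₃]) → R = UVᵀ:
  R  [+0.96225 +0.27162 -0.01749]
  R  [-0.26220 +0.94228 +0.20821]
  R  [+0.07303 -0.19576 +0.97793]
t = (+0.18114, +0.02094, +0.85195) m
tr R = 2.882458; θ = arccos((tr R − 1)/2) = 0.344545 rad = 19.741°
axis k = ((R−Rᵀ)₃₂, (R−Rᵀ)₁₃, (R−Rᵀ)₂₁) / (2 sinθ) = (-0.598000, -0.133992, -0.790217)
rvec = θ·k = (-0.206038, -0.046166, -0.272265)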